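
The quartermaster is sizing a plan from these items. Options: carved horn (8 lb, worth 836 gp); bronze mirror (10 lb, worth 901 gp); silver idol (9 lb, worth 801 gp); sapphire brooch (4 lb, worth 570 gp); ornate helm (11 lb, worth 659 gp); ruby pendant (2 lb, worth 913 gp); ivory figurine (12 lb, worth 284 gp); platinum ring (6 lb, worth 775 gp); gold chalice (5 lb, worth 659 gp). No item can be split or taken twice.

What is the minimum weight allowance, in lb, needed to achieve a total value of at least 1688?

Minimise lb subject to total value ≥ 1688.
ruby pendant + platinum ring: 1688 value at 8 lb.
No combination under 8 lb hits 1688.

8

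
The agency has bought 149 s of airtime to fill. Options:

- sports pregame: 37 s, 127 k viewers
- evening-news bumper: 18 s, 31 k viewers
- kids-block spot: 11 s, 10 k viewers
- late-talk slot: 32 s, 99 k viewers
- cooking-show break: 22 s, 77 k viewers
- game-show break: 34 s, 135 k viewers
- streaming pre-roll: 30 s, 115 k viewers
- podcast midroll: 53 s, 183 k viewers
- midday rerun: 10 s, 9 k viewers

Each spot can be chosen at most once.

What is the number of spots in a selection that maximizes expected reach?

4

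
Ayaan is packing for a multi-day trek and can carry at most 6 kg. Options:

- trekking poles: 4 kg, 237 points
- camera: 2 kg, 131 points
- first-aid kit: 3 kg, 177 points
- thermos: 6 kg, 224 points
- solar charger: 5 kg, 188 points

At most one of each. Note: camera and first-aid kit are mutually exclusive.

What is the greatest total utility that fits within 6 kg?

By utility per kg: camera 65.50, trekking poles 59.25, first-aid kit 59.00 lead.
Best packing: trekking poles + camera — 6 kg, 368 total.
An exhaustive check of the 32 subsets confirms 368.

368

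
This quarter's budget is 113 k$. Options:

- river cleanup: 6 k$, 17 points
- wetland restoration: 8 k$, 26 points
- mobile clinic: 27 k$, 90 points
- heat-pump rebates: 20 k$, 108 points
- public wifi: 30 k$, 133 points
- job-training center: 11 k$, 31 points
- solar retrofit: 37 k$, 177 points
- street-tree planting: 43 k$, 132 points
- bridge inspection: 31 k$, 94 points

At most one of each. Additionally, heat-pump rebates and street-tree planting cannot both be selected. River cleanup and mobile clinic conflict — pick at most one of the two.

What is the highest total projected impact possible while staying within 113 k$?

Taking river cleanup + wetland restoration + heat-pump rebates + public wifi + job-training center + solar retrofit: 112 k$ used, 492 in projected impact.

492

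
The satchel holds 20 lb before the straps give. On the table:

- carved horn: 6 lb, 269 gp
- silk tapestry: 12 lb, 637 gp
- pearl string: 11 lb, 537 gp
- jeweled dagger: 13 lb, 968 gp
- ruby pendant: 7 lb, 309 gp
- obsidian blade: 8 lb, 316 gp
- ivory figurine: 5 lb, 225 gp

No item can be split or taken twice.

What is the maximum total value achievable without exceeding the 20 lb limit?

Density check — jeweled dagger 74.46, silk tapestry 53.08, pearl string 48.82 are the best per lb.
Taking the top-ratio items first gives jeweled dagger + ivory figurine for 1193 (18 lb).
Dropping ivory figurine frees 5 lb; slotting in ruby pendant (7 lb) lifts the total to 1277 at 20 lb.

1277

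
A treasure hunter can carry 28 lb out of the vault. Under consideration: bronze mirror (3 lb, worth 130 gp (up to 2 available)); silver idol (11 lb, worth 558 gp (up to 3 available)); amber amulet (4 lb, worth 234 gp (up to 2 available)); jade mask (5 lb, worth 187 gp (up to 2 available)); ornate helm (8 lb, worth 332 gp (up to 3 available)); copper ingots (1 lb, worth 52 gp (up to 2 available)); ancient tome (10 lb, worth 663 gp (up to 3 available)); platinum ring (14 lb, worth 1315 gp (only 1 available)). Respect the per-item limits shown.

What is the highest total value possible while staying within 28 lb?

Amber amulet + ancient tome + platinum ring uses 28 of the 28 lb and totals 2212.

2212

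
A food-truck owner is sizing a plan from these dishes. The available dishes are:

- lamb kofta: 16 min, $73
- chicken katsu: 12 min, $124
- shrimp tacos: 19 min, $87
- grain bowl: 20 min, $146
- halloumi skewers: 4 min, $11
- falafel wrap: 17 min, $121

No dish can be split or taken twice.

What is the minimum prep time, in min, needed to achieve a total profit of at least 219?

Minimise min subject to total profit ≥ 219.
Taking chicken katsu + falafel wrap gives 245 (≥ 219) for 29 min.
Any bundle with less than 29 min falls short of 219.

29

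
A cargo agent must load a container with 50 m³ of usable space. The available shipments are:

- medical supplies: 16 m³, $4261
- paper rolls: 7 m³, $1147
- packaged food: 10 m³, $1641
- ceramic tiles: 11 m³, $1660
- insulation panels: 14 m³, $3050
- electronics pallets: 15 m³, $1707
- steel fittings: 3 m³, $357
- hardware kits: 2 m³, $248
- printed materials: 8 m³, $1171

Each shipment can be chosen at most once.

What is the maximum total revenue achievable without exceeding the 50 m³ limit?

Taking the top-ratio shipments first gives medical supplies + paper rolls + packaged food + insulation panels + hardware kits for 10347 (49 m³).
Dropping hardware kits frees 2 m³; slotting in steel fittings (3 m³) lifts the total to 10456 at 50 m³.

10456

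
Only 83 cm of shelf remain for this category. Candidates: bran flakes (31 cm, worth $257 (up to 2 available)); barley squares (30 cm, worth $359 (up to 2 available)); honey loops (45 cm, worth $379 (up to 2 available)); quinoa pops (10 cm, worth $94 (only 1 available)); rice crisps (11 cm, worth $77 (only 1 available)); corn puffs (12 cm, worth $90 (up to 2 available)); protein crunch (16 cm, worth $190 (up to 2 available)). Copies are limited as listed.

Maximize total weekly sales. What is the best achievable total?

910

Density check — barley squares 11.97, protein crunch 11.88, quinoa pops 9.40, honey loops 8.42 are the best per cm.
The ratio heuristic lands on 2×barley squares + protein crunch (908) but leaves 7 cm idle.
Dropping barley squares frees 30 cm; slotting in quinoa pops + rice crisps + protein crunch (37 cm) lifts the total to 910 at 83 cm.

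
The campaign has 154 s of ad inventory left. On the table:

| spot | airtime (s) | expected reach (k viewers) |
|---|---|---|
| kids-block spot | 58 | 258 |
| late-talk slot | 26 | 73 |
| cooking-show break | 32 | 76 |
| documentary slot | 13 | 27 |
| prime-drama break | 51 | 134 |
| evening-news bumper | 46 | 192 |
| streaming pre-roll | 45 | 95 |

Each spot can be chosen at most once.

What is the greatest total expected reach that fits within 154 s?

553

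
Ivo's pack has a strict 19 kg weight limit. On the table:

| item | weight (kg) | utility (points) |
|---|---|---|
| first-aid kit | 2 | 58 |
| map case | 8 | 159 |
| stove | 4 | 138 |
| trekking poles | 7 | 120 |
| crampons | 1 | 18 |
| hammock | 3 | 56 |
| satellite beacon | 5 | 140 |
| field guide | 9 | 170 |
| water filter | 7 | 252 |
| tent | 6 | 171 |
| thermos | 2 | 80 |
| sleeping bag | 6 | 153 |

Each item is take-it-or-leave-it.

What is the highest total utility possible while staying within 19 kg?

641

Ranking by ratio (utility/kg): thermos 40.00, water filter 36.00, stove 34.50.
Taking the top-ratio items first gives first-aid kit + stove + crampons + hammock + water filter + thermos for 602 (19 kg).
Dropping first-aid kit and crampons and hammock frees 6 kg; slotting in tent (6 kg) lifts the total to 641 at 19 kg.
Runner-up stove + crampons + satellite beacon + water filter + thermos tops out at 628.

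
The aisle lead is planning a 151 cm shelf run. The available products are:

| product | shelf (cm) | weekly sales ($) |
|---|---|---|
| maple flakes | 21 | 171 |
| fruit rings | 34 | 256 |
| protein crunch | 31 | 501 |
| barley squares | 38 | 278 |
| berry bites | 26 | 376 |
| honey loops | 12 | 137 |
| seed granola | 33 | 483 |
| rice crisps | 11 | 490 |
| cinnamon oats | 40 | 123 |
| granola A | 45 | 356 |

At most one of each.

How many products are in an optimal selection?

The maximum weekly sales within 151 cm is 2265.
protein crunch + barley squares + berry bites + honey loops + seed granola + rice crisps hits 2265 at 151 cm.
All optima have 6 products.

6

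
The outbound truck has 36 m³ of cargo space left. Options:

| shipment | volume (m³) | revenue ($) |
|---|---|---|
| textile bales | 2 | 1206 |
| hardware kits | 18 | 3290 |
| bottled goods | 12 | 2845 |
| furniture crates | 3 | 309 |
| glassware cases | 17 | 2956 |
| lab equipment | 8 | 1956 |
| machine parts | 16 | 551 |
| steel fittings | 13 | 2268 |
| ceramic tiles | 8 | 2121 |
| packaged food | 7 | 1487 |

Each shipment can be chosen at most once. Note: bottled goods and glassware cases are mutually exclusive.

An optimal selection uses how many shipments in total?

Best achievable revenue is 8573.
One optimal bundle: textile bales + hardware kits + lab equipment + ceramic tiles (36 m³).
All optima have 4 shipments.

4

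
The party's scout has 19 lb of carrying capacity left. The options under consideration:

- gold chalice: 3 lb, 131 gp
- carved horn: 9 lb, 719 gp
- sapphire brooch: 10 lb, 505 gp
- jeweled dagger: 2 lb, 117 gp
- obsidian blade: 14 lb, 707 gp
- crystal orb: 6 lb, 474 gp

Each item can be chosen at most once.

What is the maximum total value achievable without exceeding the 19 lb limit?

Density check — carved horn 79.89, crystal orb 79.00, jeweled dagger 58.50, sapphire brooch 50.50 are the best per lb.
Taking the top-ratio items first gives carved horn + jeweled dagger + crystal orb for 1310 (17 lb).
Replace jeweled dagger with gold chalice: the trade gains 14 net, giving 1324 at 18 lb.

1324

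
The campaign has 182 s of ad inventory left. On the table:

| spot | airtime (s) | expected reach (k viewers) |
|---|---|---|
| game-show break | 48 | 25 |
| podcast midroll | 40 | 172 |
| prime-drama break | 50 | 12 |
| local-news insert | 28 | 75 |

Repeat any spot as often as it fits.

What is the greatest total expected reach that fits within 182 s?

688

4×podcast midroll uses 160 of the 182 s and totals 688.
Nothing else within 182 s beats 688.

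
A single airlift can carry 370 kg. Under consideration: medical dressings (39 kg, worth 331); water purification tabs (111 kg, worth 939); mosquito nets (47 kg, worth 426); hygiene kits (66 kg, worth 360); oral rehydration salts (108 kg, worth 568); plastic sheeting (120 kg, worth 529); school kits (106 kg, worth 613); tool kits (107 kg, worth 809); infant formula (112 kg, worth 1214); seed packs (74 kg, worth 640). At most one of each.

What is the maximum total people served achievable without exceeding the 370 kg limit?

3293

Filling by ratio: medical dressings + mosquito nets + hygiene kits + infant formula + seed packs for 2971, with 32 kg left unused.
Reworking the packing: medical dressings + water purification tabs + tool kits + infant formula uses 369 kg and improves the total to 3293.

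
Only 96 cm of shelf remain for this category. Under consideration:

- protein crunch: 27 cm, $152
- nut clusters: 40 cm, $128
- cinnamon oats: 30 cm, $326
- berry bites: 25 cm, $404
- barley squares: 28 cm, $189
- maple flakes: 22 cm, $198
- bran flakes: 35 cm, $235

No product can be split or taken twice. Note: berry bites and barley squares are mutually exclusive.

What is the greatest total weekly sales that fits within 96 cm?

965

A density-first pass picks cinnamon oats + berry bites + maple flakes — 928 at 77 cm.
Dropping maple flakes frees 22 cm; slotting in bran flakes (35 cm) lifts the total to 965 at 90 cm.
The spare 6 cm is too small for any remaining product, and no feasible exchange beats 965.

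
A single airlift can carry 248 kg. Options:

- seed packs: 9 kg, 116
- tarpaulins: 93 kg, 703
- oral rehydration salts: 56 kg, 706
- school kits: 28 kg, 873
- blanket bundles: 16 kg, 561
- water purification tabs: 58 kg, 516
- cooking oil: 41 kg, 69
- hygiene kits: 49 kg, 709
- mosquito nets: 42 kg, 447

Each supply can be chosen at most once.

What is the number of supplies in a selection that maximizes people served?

The maximum people served within 248 kg is 3552.
tarpaulins + oral rehydration salts + school kits + blanket bundles + hygiene kits hits 3552 at 242 kg.
Any selection reaching 3552 contains exactly 5 supplies.

5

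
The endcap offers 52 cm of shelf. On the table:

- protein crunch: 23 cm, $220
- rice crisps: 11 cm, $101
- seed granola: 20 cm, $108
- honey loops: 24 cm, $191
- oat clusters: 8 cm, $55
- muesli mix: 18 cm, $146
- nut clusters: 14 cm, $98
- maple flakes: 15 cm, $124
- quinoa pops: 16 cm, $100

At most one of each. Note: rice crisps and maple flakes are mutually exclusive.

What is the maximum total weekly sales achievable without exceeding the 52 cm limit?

467

Taking protein crunch + rice crisps + muesli mix: 52 cm used, 467 in weekly sales.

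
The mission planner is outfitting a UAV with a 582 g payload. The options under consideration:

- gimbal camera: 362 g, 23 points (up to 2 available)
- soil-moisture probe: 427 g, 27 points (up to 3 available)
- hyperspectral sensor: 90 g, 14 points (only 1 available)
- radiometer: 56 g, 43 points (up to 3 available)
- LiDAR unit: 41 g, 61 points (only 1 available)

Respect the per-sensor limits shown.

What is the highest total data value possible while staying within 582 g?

By data value per g: LiDAR unit 1.49, radiometer 0.77, hyperspectral sensor 0.16, gimbal camera 0.06 lead.
Taking the top-ratio sensors first gives hyperspectral sensor + 3×radiometer + LiDAR unit for 204 (299 g).
The 90 g tied up in hyperspectral sensor is better spent on gimbal camera — total rises to 213 (571 g).
The spare 11 g is too small for any remaining sensor, and no exchange beats 213.

213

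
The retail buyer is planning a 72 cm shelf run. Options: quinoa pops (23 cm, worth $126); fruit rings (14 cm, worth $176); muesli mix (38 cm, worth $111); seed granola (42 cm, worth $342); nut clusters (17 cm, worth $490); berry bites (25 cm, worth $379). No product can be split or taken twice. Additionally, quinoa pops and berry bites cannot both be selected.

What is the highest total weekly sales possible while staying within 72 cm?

Fruit rings + nut clusters + berry bites uses 56 of the 72 cm and totals 1045.
An exhaustive check of the 64 subsets confirms 1045.

1045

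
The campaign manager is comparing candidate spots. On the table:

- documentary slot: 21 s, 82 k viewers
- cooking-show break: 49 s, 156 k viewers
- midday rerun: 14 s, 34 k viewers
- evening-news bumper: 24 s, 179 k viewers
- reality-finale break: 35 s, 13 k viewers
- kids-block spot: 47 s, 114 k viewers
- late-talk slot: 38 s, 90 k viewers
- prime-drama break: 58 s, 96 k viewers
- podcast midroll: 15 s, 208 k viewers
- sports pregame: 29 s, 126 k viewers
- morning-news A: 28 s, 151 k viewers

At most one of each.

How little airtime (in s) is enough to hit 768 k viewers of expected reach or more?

131

Look for the lowest-airtime combination reaching 768.
documentary slot + midday rerun + evening-news bumper + podcast midroll + sports pregame + morning-news A reaches 780 using 131 s.
No combination under 131 s hits 768.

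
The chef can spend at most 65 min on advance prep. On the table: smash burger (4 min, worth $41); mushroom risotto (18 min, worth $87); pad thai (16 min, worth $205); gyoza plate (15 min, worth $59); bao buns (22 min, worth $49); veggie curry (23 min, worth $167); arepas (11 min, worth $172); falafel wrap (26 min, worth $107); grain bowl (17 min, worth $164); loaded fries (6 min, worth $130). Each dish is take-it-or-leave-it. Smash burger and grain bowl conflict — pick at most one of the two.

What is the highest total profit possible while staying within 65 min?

730

By profit per min: loaded fries 21.67, arepas 15.64, pad thai 12.81 lead.
Pad thai + gyoza plate + arepas + grain bowl + loaded fries uses 65 of the 65 min and totals 730.
The closest alternative, smash burger + pad thai + veggie curry + arepas + loaded fries, reaches only 715.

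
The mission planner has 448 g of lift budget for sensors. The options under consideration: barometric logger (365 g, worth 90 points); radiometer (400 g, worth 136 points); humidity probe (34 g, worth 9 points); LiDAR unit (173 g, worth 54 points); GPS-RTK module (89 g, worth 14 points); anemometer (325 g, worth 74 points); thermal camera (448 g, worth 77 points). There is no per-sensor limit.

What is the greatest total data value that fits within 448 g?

The ratio ordering already packs tightly: radiometer + humidity probe, 434 g, 145.

145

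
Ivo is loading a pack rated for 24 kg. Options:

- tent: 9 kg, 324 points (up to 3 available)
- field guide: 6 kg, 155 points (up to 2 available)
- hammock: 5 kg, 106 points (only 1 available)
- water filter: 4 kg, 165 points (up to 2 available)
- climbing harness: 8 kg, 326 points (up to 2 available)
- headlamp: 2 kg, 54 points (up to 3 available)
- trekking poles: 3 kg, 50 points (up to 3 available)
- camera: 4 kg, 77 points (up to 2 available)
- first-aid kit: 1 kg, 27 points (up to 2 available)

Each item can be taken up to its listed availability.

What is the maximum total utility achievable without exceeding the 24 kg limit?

Taking 2×water filter + 2×climbing harness: 24 kg used, 982 in utility.

982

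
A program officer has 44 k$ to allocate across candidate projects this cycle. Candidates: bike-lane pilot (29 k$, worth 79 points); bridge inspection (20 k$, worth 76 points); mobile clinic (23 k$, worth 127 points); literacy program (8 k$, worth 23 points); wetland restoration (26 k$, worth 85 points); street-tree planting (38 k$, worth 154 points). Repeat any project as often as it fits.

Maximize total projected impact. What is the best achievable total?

203

Bridge inspection + mobile clinic uses 43 of the 44 k$ and totals 203.
Every other selection either busts 44 k$ or fails to beat 203.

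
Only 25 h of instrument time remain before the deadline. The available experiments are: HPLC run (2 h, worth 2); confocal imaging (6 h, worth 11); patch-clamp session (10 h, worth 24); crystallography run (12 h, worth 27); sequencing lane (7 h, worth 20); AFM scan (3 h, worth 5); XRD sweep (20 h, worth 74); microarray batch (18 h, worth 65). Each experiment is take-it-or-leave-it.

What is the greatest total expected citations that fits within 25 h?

85

By expected citations per h: XRD sweep 3.70, microarray batch 3.61, sequencing lane 2.86 lead.
A density-first pass picks HPLC run + AFM scan + XRD sweep — 81 at 25 h.
Reworking the packing: sequencing lane + microarray batch uses 25 h and improves the total to 85.
The closest alternative, HPLC run + AFM scan + XRD sweep, reaches only 81.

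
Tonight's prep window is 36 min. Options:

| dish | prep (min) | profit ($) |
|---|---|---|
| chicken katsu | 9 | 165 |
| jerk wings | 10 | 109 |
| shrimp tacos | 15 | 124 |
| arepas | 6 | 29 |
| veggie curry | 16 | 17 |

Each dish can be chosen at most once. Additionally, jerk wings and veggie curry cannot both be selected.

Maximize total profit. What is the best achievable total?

Taking chicken katsu + jerk wings + shrimp tacos: 34 min used, 398 in profit.

398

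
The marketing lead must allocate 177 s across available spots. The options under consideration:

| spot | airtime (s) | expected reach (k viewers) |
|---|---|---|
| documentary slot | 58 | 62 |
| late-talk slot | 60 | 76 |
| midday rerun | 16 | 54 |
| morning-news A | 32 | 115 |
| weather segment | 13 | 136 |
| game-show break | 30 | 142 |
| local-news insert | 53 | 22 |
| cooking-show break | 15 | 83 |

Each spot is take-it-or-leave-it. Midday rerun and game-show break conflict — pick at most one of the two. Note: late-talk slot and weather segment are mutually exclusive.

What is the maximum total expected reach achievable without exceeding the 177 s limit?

538

Best packing: documentary slot + morning-news A + weather segment + game-show break + cooking-show break — 148 s, 538 total.
That's the maximum — no feasible swap from here does better than 538.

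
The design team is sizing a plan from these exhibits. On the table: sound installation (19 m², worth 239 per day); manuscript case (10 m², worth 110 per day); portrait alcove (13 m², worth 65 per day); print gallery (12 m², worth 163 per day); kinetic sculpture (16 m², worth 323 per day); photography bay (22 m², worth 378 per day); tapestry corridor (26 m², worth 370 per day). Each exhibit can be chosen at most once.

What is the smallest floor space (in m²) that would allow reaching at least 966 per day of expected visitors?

60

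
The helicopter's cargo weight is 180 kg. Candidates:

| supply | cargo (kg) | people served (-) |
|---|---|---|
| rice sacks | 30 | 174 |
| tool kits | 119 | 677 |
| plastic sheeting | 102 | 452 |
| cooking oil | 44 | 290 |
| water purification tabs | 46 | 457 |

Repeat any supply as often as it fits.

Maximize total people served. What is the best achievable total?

Best packing: rice sacks + 3×water purification tabs — 168 kg, 1545 total.

1545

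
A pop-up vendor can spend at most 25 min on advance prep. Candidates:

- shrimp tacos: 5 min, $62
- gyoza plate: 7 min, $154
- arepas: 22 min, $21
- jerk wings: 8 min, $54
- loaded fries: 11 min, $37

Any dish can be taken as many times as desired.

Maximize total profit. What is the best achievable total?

462

The ratio ordering already packs tightly: 3×gyoza plate, 21 min, 462.
No other feasible combination exceeds 462.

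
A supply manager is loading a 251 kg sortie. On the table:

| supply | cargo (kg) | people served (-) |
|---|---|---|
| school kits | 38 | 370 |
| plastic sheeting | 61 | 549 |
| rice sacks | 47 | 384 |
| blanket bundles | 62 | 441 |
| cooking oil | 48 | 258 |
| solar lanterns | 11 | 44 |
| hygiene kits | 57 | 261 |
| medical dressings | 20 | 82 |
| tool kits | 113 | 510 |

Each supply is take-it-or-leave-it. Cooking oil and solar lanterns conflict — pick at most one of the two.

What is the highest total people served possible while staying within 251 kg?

Ranking by ratio (people served/kg): school kits 9.74, plastic sheeting 9.00, rice sacks 8.17, blanket bundles 7.11.
Taking school kits + plastic sheeting + rice sacks + blanket bundles + solar lanterns + medical dressings: 239 kg used, 1870 in people served.

1870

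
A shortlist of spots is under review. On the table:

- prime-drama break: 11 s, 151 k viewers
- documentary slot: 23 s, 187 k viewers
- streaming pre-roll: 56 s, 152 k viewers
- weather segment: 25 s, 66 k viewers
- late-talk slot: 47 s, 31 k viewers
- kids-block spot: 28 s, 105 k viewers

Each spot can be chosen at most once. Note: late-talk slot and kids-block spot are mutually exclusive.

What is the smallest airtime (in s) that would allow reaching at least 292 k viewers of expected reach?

Minimise s subject to total expected reach ≥ 292.
Taking prime-drama break + documentary slot gives 338 (≥ 292) for 34 s.
Below 34 s the best achievable stays under 292.

34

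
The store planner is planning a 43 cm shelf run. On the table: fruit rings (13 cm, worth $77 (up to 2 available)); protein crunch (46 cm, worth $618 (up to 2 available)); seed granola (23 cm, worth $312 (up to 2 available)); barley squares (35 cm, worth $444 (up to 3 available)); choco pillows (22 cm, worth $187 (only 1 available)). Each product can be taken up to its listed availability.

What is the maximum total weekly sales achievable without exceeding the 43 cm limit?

444

Density check — seed granola 13.57, protein crunch 13.43, barley squares 12.69, choco pillows 8.50 are the best per cm.
A density-first pass picks fruit rings + seed granola — 389 at 36 cm.
Replace fruit rings and seed granola with barley squares: the trade gains 55 net, giving 444 at 35 cm.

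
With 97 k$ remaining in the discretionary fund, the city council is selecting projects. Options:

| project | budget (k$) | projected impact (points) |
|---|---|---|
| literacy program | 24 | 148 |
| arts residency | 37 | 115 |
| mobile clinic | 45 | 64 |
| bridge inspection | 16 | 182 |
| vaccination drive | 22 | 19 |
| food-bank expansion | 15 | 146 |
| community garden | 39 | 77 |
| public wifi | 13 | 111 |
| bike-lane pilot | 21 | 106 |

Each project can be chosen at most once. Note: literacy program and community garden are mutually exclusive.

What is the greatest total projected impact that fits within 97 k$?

693

By projected impact per k$: bridge inspection 11.38, food-bank expansion 9.73, public wifi 8.54 lead.
Taking literacy program + bridge inspection + food-bank expansion + public wifi + bike-lane pilot: 89 k$ used, 693 in projected impact.
Nothing else feasible within 97 k$ beats 693.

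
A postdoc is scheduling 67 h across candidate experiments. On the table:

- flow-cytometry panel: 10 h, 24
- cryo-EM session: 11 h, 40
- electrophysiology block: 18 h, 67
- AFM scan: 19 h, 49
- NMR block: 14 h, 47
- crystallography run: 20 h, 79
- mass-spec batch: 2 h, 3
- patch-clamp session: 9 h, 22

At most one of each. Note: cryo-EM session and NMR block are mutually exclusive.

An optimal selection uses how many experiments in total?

Optimal total is 220.
One optimal bundle: flow-cytometry panel + electrophysiology block + NMR block + crystallography run + mass-spec batch (64 h).
Any selection reaching 220 contains exactly 5 experiments.

5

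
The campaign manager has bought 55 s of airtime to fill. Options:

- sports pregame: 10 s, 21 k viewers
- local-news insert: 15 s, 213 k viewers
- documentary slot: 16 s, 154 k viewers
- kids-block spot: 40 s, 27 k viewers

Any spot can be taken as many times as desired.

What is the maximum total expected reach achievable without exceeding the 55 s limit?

By expected reach per s: local-news insert 14.20, documentary slot 9.62, sports pregame 2.10 lead.
Best packing: sports pregame + 3×local-news insert — 55 s, 660 total.

660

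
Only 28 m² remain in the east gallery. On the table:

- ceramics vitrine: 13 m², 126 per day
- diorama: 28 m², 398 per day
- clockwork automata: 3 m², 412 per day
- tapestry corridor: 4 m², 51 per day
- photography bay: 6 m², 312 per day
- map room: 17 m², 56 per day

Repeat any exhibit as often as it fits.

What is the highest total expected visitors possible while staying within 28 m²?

3708

Taking 9×clockwork automata: 27 m² used, 3708 in expected visitors.
No other feasible combination exceeds 3708.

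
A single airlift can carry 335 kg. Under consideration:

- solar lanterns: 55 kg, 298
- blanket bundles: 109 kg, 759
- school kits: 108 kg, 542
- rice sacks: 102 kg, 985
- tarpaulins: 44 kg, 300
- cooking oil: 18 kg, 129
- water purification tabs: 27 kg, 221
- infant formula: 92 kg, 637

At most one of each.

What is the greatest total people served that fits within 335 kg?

2602

By people served per kg: rice sacks 9.66, water purification tabs 8.19, cooking oil 7.17 lead.
Taking the top-ratio supplies first gives blanket bundles + rice sacks + tarpaulins + cooking oil + water purification tabs for 2394 (300 kg).
The 62 kg tied up in tarpaulins and cooking oil is better spent on infant formula — total rises to 2602 (330 kg).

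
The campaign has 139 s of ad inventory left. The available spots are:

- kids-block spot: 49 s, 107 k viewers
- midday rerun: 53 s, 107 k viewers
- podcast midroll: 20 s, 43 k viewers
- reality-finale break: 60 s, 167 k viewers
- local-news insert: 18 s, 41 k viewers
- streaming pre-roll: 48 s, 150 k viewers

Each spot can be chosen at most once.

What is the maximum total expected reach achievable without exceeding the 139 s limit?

360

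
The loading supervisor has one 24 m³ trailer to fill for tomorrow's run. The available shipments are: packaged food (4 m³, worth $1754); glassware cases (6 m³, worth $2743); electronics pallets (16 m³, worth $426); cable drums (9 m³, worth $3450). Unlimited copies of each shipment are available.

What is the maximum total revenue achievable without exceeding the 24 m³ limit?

10972

Best packing: 4×glassware cases — 24 m³, 10972 total.
No other feasible combination exceeds 10972.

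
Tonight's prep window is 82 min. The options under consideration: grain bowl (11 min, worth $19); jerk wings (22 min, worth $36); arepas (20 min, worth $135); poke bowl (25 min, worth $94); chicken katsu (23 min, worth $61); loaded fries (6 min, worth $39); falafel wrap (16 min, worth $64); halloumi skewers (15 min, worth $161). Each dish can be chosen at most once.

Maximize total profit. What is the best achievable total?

Density check — halloumi skewers 10.73, arepas 6.75, loaded fries 6.50, falafel wrap 4.00 are the best per min.
Arepas + poke bowl + loaded fries + falafel wrap + halloumi skewers uses 82 of the 82 min and totals 493.
Runner-up arepas + chicken katsu + loaded fries + falafel wrap + halloumi skewers tops out at 460.

493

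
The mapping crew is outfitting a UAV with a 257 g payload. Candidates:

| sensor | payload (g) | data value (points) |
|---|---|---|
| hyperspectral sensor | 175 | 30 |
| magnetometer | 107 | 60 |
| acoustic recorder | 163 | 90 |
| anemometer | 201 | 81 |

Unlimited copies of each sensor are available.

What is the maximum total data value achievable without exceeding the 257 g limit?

Best packing: 2×magnetometer — 214 g, 120 total.
Every other selection either busts 257 g or fails to beat 120.

120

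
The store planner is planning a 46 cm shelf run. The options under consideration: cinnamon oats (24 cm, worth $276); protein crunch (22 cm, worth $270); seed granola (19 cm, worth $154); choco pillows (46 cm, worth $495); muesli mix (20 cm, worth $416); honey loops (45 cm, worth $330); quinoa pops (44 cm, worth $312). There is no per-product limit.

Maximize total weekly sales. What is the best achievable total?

Best packing: 2×muesli mix — 40 cm, 832 total.

832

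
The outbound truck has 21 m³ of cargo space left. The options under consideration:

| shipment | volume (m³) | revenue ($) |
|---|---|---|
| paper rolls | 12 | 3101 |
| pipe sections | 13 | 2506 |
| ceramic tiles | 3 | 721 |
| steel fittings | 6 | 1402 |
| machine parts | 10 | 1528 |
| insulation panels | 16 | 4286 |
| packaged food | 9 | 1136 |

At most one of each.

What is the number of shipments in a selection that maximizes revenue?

3

Optimal total is 5224.
For example paper rolls + ceramic tiles + steel fittings achieves it, using 21 m³.
Every optimal selection uses 3 shipments.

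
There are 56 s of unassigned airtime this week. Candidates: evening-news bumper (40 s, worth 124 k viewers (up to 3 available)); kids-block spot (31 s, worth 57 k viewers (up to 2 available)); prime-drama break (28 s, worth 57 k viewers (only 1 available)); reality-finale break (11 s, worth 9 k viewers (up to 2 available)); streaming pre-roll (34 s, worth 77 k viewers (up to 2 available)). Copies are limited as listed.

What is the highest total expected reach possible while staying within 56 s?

The ratio ordering already packs tightly: evening-news bumper + reality-finale break, 51 s, 133.

133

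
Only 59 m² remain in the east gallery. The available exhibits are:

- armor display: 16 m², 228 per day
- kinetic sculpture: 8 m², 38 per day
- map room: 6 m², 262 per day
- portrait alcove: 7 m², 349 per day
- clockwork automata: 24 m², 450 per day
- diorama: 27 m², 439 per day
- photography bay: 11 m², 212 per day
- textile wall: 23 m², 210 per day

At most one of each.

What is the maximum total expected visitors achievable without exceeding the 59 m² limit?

Kinetic sculpture + map room + portrait alcove + clockwork automata + photography bay uses 56 of the 59 m² and totals 1311.
Next best is kinetic sculpture + map room + portrait alcove + diorama + photography bay at 1300 (59 m²) — short by 11.

1311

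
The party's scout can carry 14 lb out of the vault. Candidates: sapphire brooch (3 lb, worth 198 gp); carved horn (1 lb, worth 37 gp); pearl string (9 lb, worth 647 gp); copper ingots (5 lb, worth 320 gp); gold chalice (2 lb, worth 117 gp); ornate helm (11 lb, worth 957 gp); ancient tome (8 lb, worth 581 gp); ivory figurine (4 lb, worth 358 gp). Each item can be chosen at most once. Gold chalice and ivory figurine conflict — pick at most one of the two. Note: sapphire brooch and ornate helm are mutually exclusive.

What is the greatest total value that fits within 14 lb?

By value per lb: ivory figurine 89.50, ornate helm 87.00, ancient tome 72.62 lead.
Best packing: carved horn + gold chalice + ornate helm — 14 lb, 1111 total.

1111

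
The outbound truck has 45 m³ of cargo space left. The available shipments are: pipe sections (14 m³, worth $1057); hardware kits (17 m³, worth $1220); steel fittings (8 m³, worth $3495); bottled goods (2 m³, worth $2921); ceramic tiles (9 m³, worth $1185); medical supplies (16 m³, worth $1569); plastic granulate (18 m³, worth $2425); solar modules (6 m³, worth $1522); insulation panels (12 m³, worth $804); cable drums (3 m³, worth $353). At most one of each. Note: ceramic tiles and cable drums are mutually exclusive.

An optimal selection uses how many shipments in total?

5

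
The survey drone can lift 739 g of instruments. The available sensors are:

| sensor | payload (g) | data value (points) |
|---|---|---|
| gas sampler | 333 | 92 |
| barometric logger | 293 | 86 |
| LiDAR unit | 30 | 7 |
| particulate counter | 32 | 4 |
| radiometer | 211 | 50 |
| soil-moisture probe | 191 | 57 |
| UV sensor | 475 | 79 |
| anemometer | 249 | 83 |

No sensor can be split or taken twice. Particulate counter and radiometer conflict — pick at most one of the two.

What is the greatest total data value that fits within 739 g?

226

By data value per g: anemometer 0.33, soil-moisture probe 0.30, barometric logger 0.29, gas sampler 0.28 lead.
Best packing: barometric logger + soil-moisture probe + anemometer — 733 g, 226 total.
Every other selection either busts 739 g or breaks a pairing rule or fails to beat 226.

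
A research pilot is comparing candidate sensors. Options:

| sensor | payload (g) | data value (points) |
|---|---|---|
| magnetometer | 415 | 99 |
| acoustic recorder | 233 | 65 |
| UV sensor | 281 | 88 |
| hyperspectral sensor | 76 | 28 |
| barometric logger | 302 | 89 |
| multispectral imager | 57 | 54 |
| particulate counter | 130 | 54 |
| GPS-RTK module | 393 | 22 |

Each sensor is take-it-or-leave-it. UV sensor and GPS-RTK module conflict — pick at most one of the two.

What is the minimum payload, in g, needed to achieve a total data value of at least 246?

Need the lightest bundle worth ≥ 246.
acoustic recorder + UV sensor + multispectral imager + particulate counter: 261 data value at 701 g.
Below 701 g the best achievable stays under 246.

701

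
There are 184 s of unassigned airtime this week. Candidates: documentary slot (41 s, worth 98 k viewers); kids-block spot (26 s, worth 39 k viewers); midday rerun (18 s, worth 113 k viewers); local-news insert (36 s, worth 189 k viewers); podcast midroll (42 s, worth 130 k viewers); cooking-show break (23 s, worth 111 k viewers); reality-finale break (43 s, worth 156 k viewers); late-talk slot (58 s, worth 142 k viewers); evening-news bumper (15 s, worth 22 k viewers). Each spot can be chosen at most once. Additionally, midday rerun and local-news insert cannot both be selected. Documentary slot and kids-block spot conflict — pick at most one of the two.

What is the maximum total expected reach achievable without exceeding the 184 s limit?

652

By expected reach per s: midday rerun 6.28, local-news insert 5.25, cooking-show break 4.83, reality-finale break 3.63 lead.
Midday rerun + podcast midroll + cooking-show break + reality-finale break + late-talk slot uses 184 of the 184 s and totals 652.
Nothing else feasible within 184 s beats 652.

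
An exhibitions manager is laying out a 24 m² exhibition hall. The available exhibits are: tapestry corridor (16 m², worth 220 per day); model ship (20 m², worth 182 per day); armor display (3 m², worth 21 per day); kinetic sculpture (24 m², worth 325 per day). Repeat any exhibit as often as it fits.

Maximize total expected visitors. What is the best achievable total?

The ratio heuristic lands on tapestry corridor + 2×armor display (262) but leaves 2 m² idle.
Replace tapestry corridor and 2×armor display with kinetic sculpture: the trade gains 63 net, giving 325 at 24 m².
Nothing else within 24 m² beats 325.

325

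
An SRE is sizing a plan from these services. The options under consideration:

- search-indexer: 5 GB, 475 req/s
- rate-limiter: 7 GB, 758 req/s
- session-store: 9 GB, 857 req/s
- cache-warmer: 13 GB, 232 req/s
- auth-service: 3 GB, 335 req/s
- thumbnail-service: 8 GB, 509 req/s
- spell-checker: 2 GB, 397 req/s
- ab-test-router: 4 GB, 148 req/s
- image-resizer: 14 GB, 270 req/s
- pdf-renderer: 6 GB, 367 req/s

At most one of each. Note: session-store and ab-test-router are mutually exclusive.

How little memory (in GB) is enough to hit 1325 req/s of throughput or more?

Minimise GB subject to total throughput ≥ 1325.
rate-limiter + auth-service + spell-checker: 1490 throughput at 12 GB.
Below 12 GB the best achievable stays under 1325.

12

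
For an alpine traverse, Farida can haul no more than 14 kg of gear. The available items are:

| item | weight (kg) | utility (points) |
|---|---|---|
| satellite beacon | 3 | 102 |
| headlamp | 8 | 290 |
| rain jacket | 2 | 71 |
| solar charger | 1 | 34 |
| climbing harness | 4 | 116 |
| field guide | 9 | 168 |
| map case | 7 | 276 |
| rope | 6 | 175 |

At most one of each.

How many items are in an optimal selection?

The maximum utility within 14 kg is 497.
One optimal bundle: satellite beacon + headlamp + rain jacket + solar charger (14 kg).
Every optimal selection uses 4 items.

4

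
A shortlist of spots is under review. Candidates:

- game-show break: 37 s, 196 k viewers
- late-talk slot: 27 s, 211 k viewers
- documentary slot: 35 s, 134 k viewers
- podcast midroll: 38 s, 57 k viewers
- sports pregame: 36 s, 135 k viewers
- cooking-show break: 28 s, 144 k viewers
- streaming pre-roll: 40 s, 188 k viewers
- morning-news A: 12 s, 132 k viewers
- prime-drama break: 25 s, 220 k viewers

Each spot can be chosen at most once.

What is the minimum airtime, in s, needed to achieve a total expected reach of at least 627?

89

Look for the lowest-airtime combination reaching 627.
Taking game-show break + late-talk slot + prime-drama break gives 627 (≥ 627) for 89 s.
No combination under 89 s hits 627.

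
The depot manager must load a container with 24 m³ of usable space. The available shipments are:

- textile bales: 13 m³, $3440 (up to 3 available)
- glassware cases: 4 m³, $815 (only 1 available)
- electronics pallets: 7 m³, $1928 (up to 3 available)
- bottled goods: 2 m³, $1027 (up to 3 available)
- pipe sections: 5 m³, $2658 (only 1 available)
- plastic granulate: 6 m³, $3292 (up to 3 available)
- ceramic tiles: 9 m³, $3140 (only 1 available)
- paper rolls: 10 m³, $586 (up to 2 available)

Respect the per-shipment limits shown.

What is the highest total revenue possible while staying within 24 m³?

12957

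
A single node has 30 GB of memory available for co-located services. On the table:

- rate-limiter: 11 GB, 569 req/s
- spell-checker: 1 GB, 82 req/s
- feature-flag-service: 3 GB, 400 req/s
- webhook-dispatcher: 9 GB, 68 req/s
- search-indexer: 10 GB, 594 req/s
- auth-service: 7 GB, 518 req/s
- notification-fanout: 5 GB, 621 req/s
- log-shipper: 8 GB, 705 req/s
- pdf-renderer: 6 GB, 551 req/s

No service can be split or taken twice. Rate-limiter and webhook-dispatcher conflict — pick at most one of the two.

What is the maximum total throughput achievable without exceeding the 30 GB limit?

Spell-checker + feature-flag-service + auth-service + notification-fanout + log-shipper + pdf-renderer uses 30 of the 30 GB and totals 2877.

2877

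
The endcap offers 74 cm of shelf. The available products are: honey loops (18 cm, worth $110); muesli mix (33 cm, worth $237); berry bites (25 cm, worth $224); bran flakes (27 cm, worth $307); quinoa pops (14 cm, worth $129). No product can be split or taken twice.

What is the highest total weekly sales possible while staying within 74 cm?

673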